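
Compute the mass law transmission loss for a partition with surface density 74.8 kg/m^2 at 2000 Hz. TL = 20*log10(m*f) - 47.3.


m * f = 74.8 * 2000 = 149600
20*log10(149600) = 103.499 dB
TL = 103.499 - 47.3 = 56.199 dB


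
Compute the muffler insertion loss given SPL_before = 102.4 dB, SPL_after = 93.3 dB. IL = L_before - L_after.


Insertion loss = SPL without muffler - SPL with muffler
IL = 102.4 - 93.3 = 9.1 dB


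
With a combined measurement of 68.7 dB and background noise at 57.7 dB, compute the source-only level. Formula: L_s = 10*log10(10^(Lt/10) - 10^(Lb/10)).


10^(68.7/10) = 7.4131e+06
10^(57.7/10) = 588844
Difference = 7.4131e+06 - 588844 = 6.82426e+06
L_source = 10*log10(6.82426e+06) = 68.341 dB


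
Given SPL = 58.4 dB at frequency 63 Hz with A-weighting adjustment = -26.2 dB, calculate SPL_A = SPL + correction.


A-weighting table: 63 Hz -> -26.2 dB correction
SPL_A = SPL + correction = 58.4 + (-26.2) = 32.2 dBA


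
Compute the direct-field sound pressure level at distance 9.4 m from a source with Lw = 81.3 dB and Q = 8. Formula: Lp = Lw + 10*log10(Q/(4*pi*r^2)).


4*pi*r^2 = 4*pi*9.4^2 = 1110.36 m^2
Q / (4*pi*r^2) = 8 / 1110.36 = 0.00720487
Lp = 81.3 + 10*log10(0.00720487) = 59.876 dB


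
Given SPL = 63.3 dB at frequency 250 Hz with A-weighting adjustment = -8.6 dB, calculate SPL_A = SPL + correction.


A-weighting table: 250 Hz -> -8.6 dB correction
SPL_A = SPL + correction = 63.3 + (-8.6) = 54.7 dBA


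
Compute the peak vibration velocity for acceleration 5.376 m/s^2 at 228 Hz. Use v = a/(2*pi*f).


omega = 2*pi*f = 2*pi*228 = 1432.57 rad/s
v = a / omega = 5.376 / 1432.57 = 0.0037527 m/s


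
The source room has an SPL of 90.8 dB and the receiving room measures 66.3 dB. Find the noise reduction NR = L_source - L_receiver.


NR = L_source - L_receiver (difference between source and receiving room levels)
NR = 90.8 - 66.3 = 24.5 dB


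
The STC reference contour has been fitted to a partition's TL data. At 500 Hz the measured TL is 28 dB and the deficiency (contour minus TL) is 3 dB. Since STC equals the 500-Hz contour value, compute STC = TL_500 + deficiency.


By ASTM E413, STC = value of the fitted reference contour at 500 Hz.
Contour value at 500 Hz = TL_500 + deficiency = 28 + 3 = 31
STC = 31


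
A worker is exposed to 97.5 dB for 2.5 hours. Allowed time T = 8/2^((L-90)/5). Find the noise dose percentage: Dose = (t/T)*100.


T_allowed = 8 / 2^((97.5 - 90)/5) = 2.82843 hr
Dose = 2.5 / 2.82843 * 100 = 88.388 %


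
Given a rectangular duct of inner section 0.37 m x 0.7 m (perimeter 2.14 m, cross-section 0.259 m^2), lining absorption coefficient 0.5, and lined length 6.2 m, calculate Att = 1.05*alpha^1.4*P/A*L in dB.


alpha^1.4 = 0.5^1.4 = 0.378929
Attenuation rate = 1.05 * alpha^1.4 * P / A
= 1.05 * 0.378929 * 2.14 / 0.259 = 3.28747 dB/m
Total Att = 3.28747 * 6.2 = 20.382 dB


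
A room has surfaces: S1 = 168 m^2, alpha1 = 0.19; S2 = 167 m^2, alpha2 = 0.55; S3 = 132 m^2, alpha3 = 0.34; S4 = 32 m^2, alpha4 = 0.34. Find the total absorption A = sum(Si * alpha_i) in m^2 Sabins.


168 * 0.19 = 31.92
167 * 0.55 = 91.85
132 * 0.34 = 44.88
32 * 0.34 = 10.88
A_total = 31.92 + 91.85 + 44.88 + 10.88 = 179.53 m^2


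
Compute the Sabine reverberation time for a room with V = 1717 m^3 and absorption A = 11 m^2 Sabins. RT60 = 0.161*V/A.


RT60 = 0.161 * 1717 / 11 = 25.131 s


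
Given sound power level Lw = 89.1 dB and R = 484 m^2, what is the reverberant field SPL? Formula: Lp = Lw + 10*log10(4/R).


4/R = 4/484 = 0.00826446
Lp = 89.1 + 10*log10(0.00826446) = 68.272 dB


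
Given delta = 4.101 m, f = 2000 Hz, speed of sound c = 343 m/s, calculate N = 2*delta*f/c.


N = 2*delta*f/c = 2*delta/lambda, where lambda = c/f
lambda = 343 / 2000 = 0.1715 m
N = 2 * 4.101 / 0.1715 = 47.825


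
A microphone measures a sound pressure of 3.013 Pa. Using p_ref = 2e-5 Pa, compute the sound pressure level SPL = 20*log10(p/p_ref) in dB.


p / p_ref = 3.013 / 2e-5 = 150650
SPL = 20 * log10(150650) = 103.56 dB


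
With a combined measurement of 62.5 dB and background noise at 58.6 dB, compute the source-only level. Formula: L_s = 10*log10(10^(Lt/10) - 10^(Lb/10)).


10^(62.5/10) = 1.77828e+06
10^(58.6/10) = 724436
Difference = 1.77828e+06 - 724436 = 1.05384e+06
L_source = 10*log10(1.05384e+06) = 60.228 dB


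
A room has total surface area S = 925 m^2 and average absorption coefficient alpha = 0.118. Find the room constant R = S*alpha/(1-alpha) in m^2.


R = 925 * 0.118 / (1 - 0.118) = 123.75 m^2


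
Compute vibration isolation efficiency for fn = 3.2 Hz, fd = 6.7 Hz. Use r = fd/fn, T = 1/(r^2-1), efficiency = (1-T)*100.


r = 6.7 / 3.2 = 2.09375
r^2 - 1 = 2.09375^2 - 1 = 3.38379
T = 1/3.38379 = 0.295527
Efficiency = (1 - 0.295527)*100 = 70.447 %


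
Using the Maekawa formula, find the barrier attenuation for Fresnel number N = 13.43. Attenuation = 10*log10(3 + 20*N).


3 + 20*N = 3 + 20*13.43 = 271.6
Att = 10*log10(271.6) = 24.339 dB


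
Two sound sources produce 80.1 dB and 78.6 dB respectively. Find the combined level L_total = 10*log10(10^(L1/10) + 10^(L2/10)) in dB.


10^(80.1/10) = 1.02329e+08
10^(78.6/10) = 7.24436e+07
Sum = 1.02329e+08 + 7.24436e+07 = 1.74773e+08
L_total = 10*log10(1.74773e+08) = 82.425 dB


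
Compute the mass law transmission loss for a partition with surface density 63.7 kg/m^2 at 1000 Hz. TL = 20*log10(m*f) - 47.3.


m * f = 63.7 * 1000 = 63700
20*log10(63700) = 96.0828 dB
TL = 96.0828 - 47.3 = 48.783 dB


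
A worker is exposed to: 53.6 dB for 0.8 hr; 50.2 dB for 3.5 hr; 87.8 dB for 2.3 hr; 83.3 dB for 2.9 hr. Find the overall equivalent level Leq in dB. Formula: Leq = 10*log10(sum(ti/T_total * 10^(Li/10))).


T_total = 0.8 + 3.5 + 2.3 + 2.9 = 9.5 hr
(0.8/9.5) * 10^(53.6/10) = 19291.5
(3.5/9.5) * 10^(50.2/10) = 38578.4
(2.3/9.5) * 10^(87.8/10) = 1.45883e+08
(2.9/9.5) * 10^(83.3/10) = 6.52641e+07
Sum = 19291.5 + 38578.4 + 1.45883e+08 + 6.52641e+07 = 2.11205e+08
Leq = 10*log10(2.11205e+08) = 83.247 dB


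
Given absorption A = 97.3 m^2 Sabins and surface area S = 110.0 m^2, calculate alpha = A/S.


Absorption coefficient = absorbed power / incident power
alpha = A / S = 97.3 / 110.0 = 0.88455


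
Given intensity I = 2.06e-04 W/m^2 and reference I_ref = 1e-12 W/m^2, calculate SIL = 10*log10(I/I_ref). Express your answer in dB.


I / I_ref = 2.06e-04 / 1e-12 = 2.06e+08
SIL = 10 * log10(2.06e+08) = 83.139 dB


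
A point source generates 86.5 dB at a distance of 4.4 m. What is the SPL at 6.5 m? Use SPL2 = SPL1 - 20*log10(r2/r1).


r2/r1 = 6.5/4.4 = 1.47727
Correction = 20*log10(1.47727) = 3.3892 dB
SPL2 = 86.5 - 3.3892 = 83.111 dB


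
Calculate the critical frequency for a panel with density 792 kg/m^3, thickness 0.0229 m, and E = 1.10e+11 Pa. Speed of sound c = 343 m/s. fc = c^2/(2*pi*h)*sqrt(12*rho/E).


12*rho/E = 12*792/1.10e+11 = 8.64e-08
sqrt(12*rho/E) = sqrt(8.64e-08) = 0.000293939
c^2/(2*pi*h) = 343^2/(2*pi*0.0229) = 817660
fc = 817660 * 0.000293939 = 240.34 Hz


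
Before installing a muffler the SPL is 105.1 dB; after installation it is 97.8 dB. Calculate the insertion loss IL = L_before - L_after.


Insertion loss = SPL without muffler - SPL with muffler
IL = 105.1 - 97.8 = 7.3 dB


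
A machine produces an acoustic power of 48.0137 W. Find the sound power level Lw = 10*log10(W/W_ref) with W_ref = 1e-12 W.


W / W_ref = 48.0137 / 1e-12 = 4.80137e+13
Lw = 10 * log10(4.80137e+13) = 136.81 dB


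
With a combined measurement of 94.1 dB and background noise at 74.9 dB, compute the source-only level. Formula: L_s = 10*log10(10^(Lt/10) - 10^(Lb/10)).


10^(94.1/10) = 2.5704e+09
10^(74.9/10) = 3.0903e+07
Difference = 2.5704e+09 - 3.0903e+07 = 2.5395e+09
L_source = 10*log10(2.5395e+09) = 94.047 dB


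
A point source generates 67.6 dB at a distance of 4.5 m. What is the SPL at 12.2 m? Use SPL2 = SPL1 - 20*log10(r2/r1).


r2/r1 = 12.2/4.5 = 2.71111
Correction = 20*log10(2.71111) = 8.66294 dB
SPL2 = 67.6 - 8.66294 = 58.937 dB


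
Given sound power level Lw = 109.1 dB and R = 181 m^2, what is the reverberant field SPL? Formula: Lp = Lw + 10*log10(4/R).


4/R = 4/181 = 0.0220994
Lp = 109.1 + 10*log10(0.0220994) = 92.544 dB


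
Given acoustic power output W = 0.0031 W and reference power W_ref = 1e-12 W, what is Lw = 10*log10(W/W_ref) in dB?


W / W_ref = 0.0031 / 1e-12 = 3.1e+09
Lw = 10 * log10(3.1e+09) = 94.914 dB


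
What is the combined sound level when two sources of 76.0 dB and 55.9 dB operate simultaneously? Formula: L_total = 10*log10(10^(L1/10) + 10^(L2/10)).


10^(76.0/10) = 3.98107e+07
10^(55.9/10) = 389045
Sum = 3.98107e+07 + 389045 = 4.01997e+07
L_total = 10*log10(4.01997e+07) = 76.042 dB


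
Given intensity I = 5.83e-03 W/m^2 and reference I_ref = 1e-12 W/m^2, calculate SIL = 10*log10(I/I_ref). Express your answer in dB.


I / I_ref = 5.83e-03 / 1e-12 = 5.83e+09
SIL = 10 * log10(5.83e+09) = 97.657 dB


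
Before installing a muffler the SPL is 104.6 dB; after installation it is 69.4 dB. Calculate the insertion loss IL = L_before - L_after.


Insertion loss = SPL without muffler - SPL with muffler
IL = 104.6 - 69.4 = 35.2 dB


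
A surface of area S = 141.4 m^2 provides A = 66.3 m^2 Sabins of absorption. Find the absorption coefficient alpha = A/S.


Absorption coefficient = absorbed power / incident power
alpha = A / S = 66.3 / 141.4 = 0.46888


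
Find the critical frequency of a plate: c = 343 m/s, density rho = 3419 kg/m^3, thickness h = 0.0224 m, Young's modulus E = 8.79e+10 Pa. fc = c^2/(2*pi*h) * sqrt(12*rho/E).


12*rho/E = 12*3419/8.79e+10 = 4.66758e-07
sqrt(12*rho/E) = sqrt(4.66758e-07) = 0.000683197
c^2/(2*pi*h) = 343^2/(2*pi*0.0224) = 835912
fc = 835912 * 0.000683197 = 571.09 Hz


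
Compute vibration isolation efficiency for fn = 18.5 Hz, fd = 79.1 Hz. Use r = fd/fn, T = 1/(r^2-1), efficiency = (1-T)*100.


r = 79.1 / 18.5 = 4.27568
r^2 - 1 = 4.27568^2 - 1 = 17.2814
T = 1/17.2814 = 0.0578657
Efficiency = (1 - 0.0578657)*100 = 94.213 %


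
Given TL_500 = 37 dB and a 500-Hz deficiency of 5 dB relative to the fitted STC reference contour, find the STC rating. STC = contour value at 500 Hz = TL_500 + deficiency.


By ASTM E413, STC = value of the fitted reference contour at 500 Hz.
Contour value at 500 Hz = TL_500 + deficiency = 37 + 5 = 42
STC = 42


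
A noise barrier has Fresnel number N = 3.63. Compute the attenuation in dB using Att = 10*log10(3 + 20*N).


3 + 20*N = 3 + 20*3.63 = 75.6
Att = 10*log10(75.6) = 18.785 dB


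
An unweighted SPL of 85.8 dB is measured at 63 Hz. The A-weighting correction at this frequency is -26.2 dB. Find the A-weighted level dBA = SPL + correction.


A-weighting table: 63 Hz -> -26.2 dB correction
SPL_A = SPL + correction = 85.8 + (-26.2) = 59.6 dBA


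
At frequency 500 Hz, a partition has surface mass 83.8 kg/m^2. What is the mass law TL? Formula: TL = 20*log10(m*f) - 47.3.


m * f = 83.8 * 500 = 41900
20*log10(41900) = 92.4443 dB
TL = 92.4443 - 47.3 = 45.144 dB


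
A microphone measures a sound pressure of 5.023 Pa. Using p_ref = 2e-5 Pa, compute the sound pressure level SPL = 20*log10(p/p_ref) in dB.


p / p_ref = 5.023 / 2e-5 = 251150
SPL = 20 * log10(251150) = 108 dB


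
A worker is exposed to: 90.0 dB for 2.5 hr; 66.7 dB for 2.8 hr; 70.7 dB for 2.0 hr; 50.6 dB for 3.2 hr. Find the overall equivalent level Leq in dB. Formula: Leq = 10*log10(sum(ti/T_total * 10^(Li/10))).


T_total = 2.5 + 2.8 + 2.0 + 3.2 = 10.5 hr
(2.5/10.5) * 10^(90.0/10) = 2.38095e+08
(2.8/10.5) * 10^(66.7/10) = 1.24729e+06
(2.0/10.5) * 10^(70.7/10) = 2.2379e+06
(3.2/10.5) * 10^(50.6/10) = 34991.3
Sum = 2.38095e+08 + 1.24729e+06 + 2.2379e+06 + 34991.3 = 2.41615e+08
Leq = 10*log10(2.41615e+08) = 83.831 dB


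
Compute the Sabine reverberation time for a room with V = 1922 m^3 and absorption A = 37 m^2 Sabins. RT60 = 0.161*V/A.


RT60 = 0.161 * 1922 / 37 = 8.3633 s


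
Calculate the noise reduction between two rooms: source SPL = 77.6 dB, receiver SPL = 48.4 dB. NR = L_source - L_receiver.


NR = L_source - L_receiver (difference between source and receiving room levels)
NR = 77.6 - 48.4 = 29.2 dB


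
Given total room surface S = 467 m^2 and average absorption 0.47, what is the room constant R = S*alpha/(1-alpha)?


R = 467 * 0.47 / (1 - 0.47) = 414.13 m^2


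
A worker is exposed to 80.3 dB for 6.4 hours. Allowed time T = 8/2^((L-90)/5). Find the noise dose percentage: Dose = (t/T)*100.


T_allowed = 8 / 2^((80.3 - 90)/5) = 30.6965 hr
Dose = 6.4 / 30.6965 * 100 = 20.849 %


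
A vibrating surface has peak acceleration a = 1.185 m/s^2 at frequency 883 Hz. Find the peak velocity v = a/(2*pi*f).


omega = 2*pi*f = 2*pi*883 = 5548.05 rad/s
v = a / omega = 1.185 / 5548.05 = 0.00021359 m/s


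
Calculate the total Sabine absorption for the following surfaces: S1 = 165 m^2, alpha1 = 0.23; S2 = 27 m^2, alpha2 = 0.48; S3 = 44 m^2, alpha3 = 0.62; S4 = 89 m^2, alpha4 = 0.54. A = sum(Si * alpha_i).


165 * 0.23 = 37.95
27 * 0.48 = 12.96
44 * 0.62 = 27.28
89 * 0.54 = 48.06
A_total = 37.95 + 12.96 + 27.28 + 48.06 = 126.25 m^2


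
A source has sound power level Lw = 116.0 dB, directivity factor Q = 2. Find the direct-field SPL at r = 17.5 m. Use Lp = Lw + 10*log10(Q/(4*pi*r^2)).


4*pi*r^2 = 4*pi*17.5^2 = 3848.45 m^2
Q / (4*pi*r^2) = 2 / 3848.45 = 0.00051969
Lp = 116.0 + 10*log10(0.00051969) = 83.157 dB


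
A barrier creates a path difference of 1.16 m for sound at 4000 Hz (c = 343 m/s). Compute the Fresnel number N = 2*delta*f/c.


N = 2*delta*f/c = 2*delta/lambda, where lambda = c/f
lambda = 343 / 4000 = 0.08575 m
N = 2 * 1.16 / 0.08575 = 27.055


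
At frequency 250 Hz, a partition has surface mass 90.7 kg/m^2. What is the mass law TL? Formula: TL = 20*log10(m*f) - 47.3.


m * f = 90.7 * 250 = 22675
20*log10(22675) = 87.1109 dB
TL = 87.1109 - 47.3 = 39.811 dB


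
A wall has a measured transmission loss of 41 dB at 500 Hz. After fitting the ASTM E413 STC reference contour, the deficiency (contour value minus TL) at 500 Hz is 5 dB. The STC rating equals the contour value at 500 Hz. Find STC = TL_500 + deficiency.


By ASTM E413, STC = value of the fitted reference contour at 500 Hz.
Contour value at 500 Hz = TL_500 + deficiency = 41 + 5 = 46
STC = 46


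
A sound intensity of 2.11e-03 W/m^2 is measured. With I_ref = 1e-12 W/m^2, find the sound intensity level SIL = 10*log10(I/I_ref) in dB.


I / I_ref = 2.11e-03 / 1e-12 = 2.11e+09
SIL = 10 * log10(2.11e+09) = 93.243 dB


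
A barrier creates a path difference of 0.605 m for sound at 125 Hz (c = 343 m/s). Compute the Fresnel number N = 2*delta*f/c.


N = 2*delta*f/c = 2*delta/lambda, where lambda = c/f
lambda = 343 / 125 = 2.744 m
N = 2 * 0.605 / 2.744 = 0.44096


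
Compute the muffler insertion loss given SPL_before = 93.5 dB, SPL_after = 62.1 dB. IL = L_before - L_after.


Insertion loss = SPL without muffler - SPL with muffler
IL = 93.5 - 62.1 = 31.4 dB


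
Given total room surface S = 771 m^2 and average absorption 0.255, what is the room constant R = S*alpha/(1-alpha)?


R = 771 * 0.255 / (1 - 0.255) = 263.9 m^2


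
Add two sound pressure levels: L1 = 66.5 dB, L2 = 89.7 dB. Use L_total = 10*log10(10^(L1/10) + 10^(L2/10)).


10^(66.5/10) = 4.46684e+06
10^(89.7/10) = 9.33254e+08
Sum = 4.46684e+06 + 9.33254e+08 = 9.37721e+08
L_total = 10*log10(9.37721e+08) = 89.721 dB


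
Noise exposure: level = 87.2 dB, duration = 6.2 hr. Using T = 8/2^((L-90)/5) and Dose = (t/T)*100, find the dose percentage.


T_allowed = 8 / 2^((87.2 - 90)/5) = 11.7942 hr
Dose = 6.2 / 11.7942 * 100 = 52.568 %


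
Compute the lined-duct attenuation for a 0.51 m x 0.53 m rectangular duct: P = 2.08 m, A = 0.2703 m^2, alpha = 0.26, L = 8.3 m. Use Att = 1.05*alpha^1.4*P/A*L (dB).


alpha^1.4 = 0.26^1.4 = 0.151692
Attenuation rate = 1.05 * alpha^1.4 * P / A
= 1.05 * 0.151692 * 2.08 / 0.2703 = 1.22566 dB/m
Total Att = 1.22566 * 8.3 = 10.173 dB


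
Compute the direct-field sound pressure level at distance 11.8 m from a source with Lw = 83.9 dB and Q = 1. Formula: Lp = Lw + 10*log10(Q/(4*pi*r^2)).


4*pi*r^2 = 4*pi*11.8^2 = 1749.74 m^2
Q / (4*pi*r^2) = 1 / 1749.74 = 0.000571513
Lp = 83.9 + 10*log10(0.000571513) = 51.47 dB


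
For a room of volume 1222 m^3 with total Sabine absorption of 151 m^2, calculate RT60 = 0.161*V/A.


RT60 = 0.161 * 1222 / 151 = 1.3029 s


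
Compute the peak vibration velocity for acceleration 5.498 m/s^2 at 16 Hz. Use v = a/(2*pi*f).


omega = 2*pi*f = 2*pi*16 = 100.531 rad/s
v = a / omega = 5.498 / 100.531 = 0.05469 m/s


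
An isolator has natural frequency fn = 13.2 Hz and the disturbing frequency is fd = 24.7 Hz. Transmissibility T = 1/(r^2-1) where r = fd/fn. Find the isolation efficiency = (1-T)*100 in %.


r = 24.7 / 13.2 = 1.87121
r^2 - 1 = 1.87121^2 - 1 = 2.50143
T = 1/2.50143 = 0.399771
Efficiency = (1 - 0.399771)*100 = 60.023 %


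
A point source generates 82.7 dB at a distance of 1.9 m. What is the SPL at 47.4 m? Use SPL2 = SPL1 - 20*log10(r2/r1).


r2/r1 = 47.4/1.9 = 24.9474
Correction = 20*log10(24.9474) = 27.9405 dB
SPL2 = 82.7 - 27.9405 = 54.76 dB


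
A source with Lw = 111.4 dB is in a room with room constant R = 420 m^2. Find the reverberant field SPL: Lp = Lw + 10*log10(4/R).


4/R = 4/420 = 0.00952381
Lp = 111.4 + 10*log10(0.00952381) = 91.188 dB


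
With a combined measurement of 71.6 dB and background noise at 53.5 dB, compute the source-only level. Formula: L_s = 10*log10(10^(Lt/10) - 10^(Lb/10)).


10^(71.6/10) = 1.44544e+07
10^(53.5/10) = 223872
Difference = 1.44544e+07 - 223872 = 1.42305e+07
L_source = 10*log10(1.42305e+07) = 71.532 dB


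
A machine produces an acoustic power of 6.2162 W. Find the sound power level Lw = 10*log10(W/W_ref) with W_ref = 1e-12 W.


W / W_ref = 6.2162 / 1e-12 = 6.2162e+12
Lw = 10 * log10(6.2162e+12) = 127.94 dB


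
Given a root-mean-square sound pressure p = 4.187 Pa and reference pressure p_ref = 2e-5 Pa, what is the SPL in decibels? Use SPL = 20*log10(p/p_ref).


p / p_ref = 4.187 / 2e-5 = 209350
SPL = 20 * log10(209350) = 106.42 dB


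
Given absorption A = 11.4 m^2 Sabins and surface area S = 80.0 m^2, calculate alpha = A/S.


Absorption coefficient = absorbed power / incident power
alpha = A / S = 11.4 / 80.0 = 0.1425


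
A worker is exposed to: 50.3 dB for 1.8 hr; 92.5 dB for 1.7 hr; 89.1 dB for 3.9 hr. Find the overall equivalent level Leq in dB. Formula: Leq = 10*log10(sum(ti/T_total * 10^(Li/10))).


T_total = 1.8 + 1.7 + 3.9 = 7.4 hr
(1.8/7.4) * 10^(50.3/10) = 26064
(1.7/7.4) * 10^(92.5/10) = 4.08524e+08
(3.9/7.4) * 10^(89.1/10) = 4.28384e+08
Sum = 26064 + 4.08524e+08 + 4.28384e+08 = 8.36934e+08
Leq = 10*log10(8.36934e+08) = 89.227 dB


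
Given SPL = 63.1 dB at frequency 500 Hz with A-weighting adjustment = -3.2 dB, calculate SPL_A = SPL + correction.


A-weighting table: 500 Hz -> -3.2 dB correction
SPL_A = SPL + correction = 63.1 + (-3.2) = 59.9 dBA


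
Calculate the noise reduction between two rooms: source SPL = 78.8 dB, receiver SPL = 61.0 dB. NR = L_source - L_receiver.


NR = L_source - L_receiver (difference between source and receiving room levels)
NR = 78.8 - 61.0 = 17.8 dB


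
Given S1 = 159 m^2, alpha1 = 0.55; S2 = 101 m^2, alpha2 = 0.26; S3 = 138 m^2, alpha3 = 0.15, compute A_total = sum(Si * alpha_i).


159 * 0.55 = 87.45
101 * 0.26 = 26.26
138 * 0.15 = 20.7
A_total = 87.45 + 26.26 + 20.7 = 134.41 m^2


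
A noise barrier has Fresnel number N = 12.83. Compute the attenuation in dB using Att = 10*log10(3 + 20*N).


3 + 20*N = 3 + 20*12.83 = 259.6
Att = 10*log10(259.6) = 24.143 dB


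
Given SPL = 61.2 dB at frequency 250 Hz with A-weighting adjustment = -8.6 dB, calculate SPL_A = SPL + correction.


A-weighting table: 250 Hz -> -8.6 dB correction
SPL_A = SPL + correction = 61.2 + (-8.6) = 52.6 dBA


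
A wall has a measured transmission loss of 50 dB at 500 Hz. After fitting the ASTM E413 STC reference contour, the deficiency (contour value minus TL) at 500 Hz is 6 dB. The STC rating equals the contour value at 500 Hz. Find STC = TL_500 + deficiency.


By ASTM E413, STC = value of the fitted reference contour at 500 Hz.
Contour value at 500 Hz = TL_500 + deficiency = 50 + 6 = 56
STC = 56


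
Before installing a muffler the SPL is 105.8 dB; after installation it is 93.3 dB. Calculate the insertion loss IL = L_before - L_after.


Insertion loss = SPL without muffler - SPL with muffler
IL = 105.8 - 93.3 = 12.5 dB


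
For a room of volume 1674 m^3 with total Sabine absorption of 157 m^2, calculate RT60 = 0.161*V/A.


RT60 = 0.161 * 1674 / 157 = 1.7166 s


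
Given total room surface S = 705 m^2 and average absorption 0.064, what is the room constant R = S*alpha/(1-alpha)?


R = 705 * 0.064 / (1 - 0.064) = 48.205 m^2


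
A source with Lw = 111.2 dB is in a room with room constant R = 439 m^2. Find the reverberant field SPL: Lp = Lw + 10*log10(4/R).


4/R = 4/439 = 0.00911162
Lp = 111.2 + 10*log10(0.00911162) = 90.796 dB


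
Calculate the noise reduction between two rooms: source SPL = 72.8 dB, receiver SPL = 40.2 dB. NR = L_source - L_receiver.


NR = L_source - L_receiver (difference between source and receiving room levels)
NR = 72.8 - 40.2 = 32.6 dB


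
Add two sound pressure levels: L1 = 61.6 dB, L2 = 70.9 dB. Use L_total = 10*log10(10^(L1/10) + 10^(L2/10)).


10^(61.6/10) = 1.44544e+06
10^(70.9/10) = 1.23027e+07
Sum = 1.44544e+06 + 1.23027e+07 = 1.37481e+07
L_total = 10*log10(1.37481e+07) = 71.382 dB


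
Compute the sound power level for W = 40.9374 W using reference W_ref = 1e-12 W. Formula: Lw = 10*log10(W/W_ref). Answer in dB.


W / W_ref = 40.9374 / 1e-12 = 4.09374e+13
Lw = 10 * log10(4.09374e+13) = 136.12 dB


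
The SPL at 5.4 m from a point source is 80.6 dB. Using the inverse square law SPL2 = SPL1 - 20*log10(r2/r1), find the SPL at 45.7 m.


r2/r1 = 45.7/5.4 = 8.46296
Correction = 20*log10(8.46296) = 18.5504 dB
SPL2 = 80.6 - 18.5504 = 62.05 dB


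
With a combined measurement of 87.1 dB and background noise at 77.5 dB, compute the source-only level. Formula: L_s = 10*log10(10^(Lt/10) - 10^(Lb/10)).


10^(87.1/10) = 5.12861e+08
10^(77.5/10) = 5.62341e+07
Difference = 5.12861e+08 - 5.62341e+07 = 4.56627e+08
L_source = 10*log10(4.56627e+08) = 86.596 dB


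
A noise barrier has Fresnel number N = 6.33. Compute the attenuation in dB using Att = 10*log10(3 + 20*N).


3 + 20*N = 3 + 20*6.33 = 129.6
Att = 10*log10(129.6) = 21.126 dB


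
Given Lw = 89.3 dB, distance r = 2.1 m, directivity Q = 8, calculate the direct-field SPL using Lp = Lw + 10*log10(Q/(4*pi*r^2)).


4*pi*r^2 = 4*pi*2.1^2 = 55.4177 m^2
Q / (4*pi*r^2) = 8 / 55.4177 = 0.144358
Lp = 89.3 + 10*log10(0.144358) = 80.894 dB


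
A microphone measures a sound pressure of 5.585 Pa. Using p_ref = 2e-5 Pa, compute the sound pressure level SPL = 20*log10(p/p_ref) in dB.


p / p_ref = 5.585 / 2e-5 = 279250
SPL = 20 * log10(279250) = 108.92 dB


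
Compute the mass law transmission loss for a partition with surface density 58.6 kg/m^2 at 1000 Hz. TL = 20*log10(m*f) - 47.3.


m * f = 58.6 * 1000 = 58600
20*log10(58600) = 95.358 dB
TL = 95.358 - 47.3 = 48.058 dB


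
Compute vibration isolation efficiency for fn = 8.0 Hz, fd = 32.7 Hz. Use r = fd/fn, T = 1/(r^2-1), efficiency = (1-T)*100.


r = 32.7 / 8.0 = 4.0875
r^2 - 1 = 4.0875^2 - 1 = 15.7077
T = 1/15.7077 = 0.063663
Efficiency = (1 - 0.063663)*100 = 93.634 %


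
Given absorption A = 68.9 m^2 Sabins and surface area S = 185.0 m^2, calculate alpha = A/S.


Absorption coefficient = absorbed power / incident power
alpha = A / S = 68.9 / 185.0 = 0.37243


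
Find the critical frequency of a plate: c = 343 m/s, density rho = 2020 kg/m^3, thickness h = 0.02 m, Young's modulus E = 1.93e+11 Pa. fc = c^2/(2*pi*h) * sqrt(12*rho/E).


12*rho/E = 12*2020/1.93e+11 = 1.25596e-07
sqrt(12*rho/E) = sqrt(1.25596e-07) = 0.000354395
c^2/(2*pi*h) = 343^2/(2*pi*0.02) = 936221
fc = 936221 * 0.000354395 = 331.79 Hz


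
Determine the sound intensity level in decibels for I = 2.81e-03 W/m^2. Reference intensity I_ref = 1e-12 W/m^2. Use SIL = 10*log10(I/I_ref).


I / I_ref = 2.81e-03 / 1e-12 = 2.81e+09
SIL = 10 * log10(2.81e+09) = 94.487 dB


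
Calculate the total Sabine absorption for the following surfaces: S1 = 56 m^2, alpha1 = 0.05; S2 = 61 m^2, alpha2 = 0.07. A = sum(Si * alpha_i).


56 * 0.05 = 2.8
61 * 0.07 = 4.27
A_total = 2.8 + 4.27 = 7.07 m^2


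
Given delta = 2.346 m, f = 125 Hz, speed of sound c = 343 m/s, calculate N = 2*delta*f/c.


N = 2*delta*f/c = 2*delta/lambda, where lambda = c/f
lambda = 343 / 125 = 2.744 m
N = 2 * 2.346 / 2.744 = 1.7099


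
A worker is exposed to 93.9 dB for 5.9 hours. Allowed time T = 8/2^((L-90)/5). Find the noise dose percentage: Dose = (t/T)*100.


T_allowed = 8 / 2^((93.9 - 90)/5) = 4.65893 hr
Dose = 5.9 / 4.65893 * 100 = 126.64 %


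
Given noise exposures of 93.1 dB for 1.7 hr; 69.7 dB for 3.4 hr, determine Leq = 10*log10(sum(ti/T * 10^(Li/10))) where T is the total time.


T_total = 1.7 + 3.4 = 5.1 hr
(1.7/5.1) * 10^(93.1/10) = 6.80579e+08
(3.4/5.1) * 10^(69.7/10) = 6.2217e+06
Sum = 6.80579e+08 + 6.2217e+06 = 6.86801e+08
Leq = 10*log10(6.86801e+08) = 88.368 dB


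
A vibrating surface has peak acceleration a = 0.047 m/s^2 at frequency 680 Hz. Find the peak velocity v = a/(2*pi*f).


omega = 2*pi*f = 2*pi*680 = 4272.57 rad/s
v = a / omega = 0.047 / 4272.57 = 1.1e-05 m/s


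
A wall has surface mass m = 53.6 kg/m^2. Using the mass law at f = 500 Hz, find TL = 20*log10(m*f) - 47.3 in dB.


m * f = 53.6 * 500 = 26800
20*log10(26800) = 88.5627 dB
TL = 88.5627 - 47.3 = 41.263 dB


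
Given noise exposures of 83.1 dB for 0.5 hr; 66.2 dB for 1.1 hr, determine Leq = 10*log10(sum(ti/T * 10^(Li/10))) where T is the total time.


T_total = 0.5 + 1.1 = 1.6 hr
(0.5/1.6) * 10^(83.1/10) = 6.38043e+07
(1.1/1.6) * 10^(66.2/10) = 2.86598e+06
Sum = 6.38043e+07 + 2.86598e+06 = 6.66703e+07
Leq = 10*log10(6.66703e+07) = 78.239 dB


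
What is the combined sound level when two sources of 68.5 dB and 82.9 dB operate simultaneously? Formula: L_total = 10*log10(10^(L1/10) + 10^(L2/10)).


10^(68.5/10) = 7.07946e+06
10^(82.9/10) = 1.94984e+08
Sum = 7.07946e+06 + 1.94984e+08 = 2.02063e+08
L_total = 10*log10(2.02063e+08) = 83.055 dB


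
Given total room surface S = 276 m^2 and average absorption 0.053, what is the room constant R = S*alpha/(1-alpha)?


R = 276 * 0.053 / (1 - 0.053) = 15.447 m^2


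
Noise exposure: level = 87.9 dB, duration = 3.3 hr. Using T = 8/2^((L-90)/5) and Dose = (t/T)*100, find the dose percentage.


T_allowed = 8 / 2^((87.9 - 90)/5) = 10.7034 hr
Dose = 3.3 / 10.7034 * 100 = 30.831 %


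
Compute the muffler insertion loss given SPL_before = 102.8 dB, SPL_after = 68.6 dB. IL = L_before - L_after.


Insertion loss = SPL without muffler - SPL with muffler
IL = 102.8 - 68.6 = 34.2 dB


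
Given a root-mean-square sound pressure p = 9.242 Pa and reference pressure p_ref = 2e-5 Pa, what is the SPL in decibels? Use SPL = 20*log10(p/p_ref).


p / p_ref = 9.242 / 2e-5 = 462100
SPL = 20 * log10(462100) = 113.29 dB


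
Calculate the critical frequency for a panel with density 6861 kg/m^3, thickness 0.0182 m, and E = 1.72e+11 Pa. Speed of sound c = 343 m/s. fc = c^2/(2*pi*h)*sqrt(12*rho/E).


12*rho/E = 12*6861/1.72e+11 = 4.78674e-07
sqrt(12*rho/E) = sqrt(4.78674e-07) = 0.000691863
c^2/(2*pi*h) = 343^2/(2*pi*0.0182) = 1.02881e+06
fc = 1.02881e+06 * 0.000691863 = 711.8 Hz


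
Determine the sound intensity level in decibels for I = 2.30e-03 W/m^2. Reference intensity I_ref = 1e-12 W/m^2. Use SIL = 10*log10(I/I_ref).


I / I_ref = 2.30e-03 / 1e-12 = 2.3e+09
SIL = 10 * log10(2.3e+09) = 93.617 dB


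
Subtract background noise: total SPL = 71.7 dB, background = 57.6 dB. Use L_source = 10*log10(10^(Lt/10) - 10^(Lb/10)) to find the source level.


10^(71.7/10) = 1.47911e+07
10^(57.6/10) = 575440
Difference = 1.47911e+07 - 575440 = 1.42157e+07
L_source = 10*log10(1.42157e+07) = 71.528 dB


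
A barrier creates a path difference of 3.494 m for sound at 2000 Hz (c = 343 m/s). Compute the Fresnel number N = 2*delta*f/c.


N = 2*delta*f/c = 2*delta/lambda, where lambda = c/f
lambda = 343 / 2000 = 0.1715 m
N = 2 * 3.494 / 0.1715 = 40.746


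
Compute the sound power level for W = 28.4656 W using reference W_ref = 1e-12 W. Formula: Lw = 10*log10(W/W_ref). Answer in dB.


W / W_ref = 28.4656 / 1e-12 = 2.84656e+13
Lw = 10 * log10(2.84656e+13) = 134.54 dB


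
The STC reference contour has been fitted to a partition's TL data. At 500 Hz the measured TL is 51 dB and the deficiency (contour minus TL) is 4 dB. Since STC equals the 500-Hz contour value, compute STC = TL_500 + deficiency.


By ASTM E413, STC = value of the fitted reference contour at 500 Hz.
Contour value at 500 Hz = TL_500 + deficiency = 51 + 4 = 55
STC = 55


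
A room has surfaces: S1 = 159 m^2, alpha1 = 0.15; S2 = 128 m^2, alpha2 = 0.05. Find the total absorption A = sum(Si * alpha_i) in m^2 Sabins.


159 * 0.15 = 23.85
128 * 0.05 = 6.4
A_total = 23.85 + 6.4 = 30.25 m^2


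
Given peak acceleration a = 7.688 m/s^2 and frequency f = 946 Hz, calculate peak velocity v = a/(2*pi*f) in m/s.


omega = 2*pi*f = 2*pi*946 = 5943.89 rad/s
v = a / omega = 7.688 / 5943.89 = 0.0012934 m/s


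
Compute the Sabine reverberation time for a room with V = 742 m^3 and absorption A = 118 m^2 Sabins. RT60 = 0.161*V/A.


RT60 = 0.161 * 742 / 118 = 1.0124 s


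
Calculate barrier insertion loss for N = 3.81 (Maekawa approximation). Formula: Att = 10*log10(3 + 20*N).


3 + 20*N = 3 + 20*3.81 = 79.2
Att = 10*log10(79.2) = 18.987 dB


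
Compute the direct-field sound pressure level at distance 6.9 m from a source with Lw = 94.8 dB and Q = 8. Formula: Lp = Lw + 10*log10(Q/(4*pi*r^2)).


4*pi*r^2 = 4*pi*6.9^2 = 598.285 m^2
Q / (4*pi*r^2) = 8 / 598.285 = 0.0133716
Lp = 94.8 + 10*log10(0.0133716) = 76.062 dB


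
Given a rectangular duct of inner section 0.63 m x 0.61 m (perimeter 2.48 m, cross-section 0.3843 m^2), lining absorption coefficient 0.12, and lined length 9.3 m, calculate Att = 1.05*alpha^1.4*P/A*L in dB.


alpha^1.4 = 0.12^1.4 = 0.0513871
Attenuation rate = 1.05 * alpha^1.4 * P / A
= 1.05 * 0.0513871 * 2.48 / 0.3843 = 0.348197 dB/m
Total Att = 0.348197 * 9.3 = 3.2382 dB


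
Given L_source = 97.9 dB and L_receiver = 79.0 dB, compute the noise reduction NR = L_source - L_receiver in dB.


NR = L_source - L_receiver (difference between source and receiving room levels)
NR = 97.9 - 79.0 = 18.9 dB


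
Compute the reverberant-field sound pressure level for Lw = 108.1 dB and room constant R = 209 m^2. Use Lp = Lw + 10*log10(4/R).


4/R = 4/209 = 0.0191388
Lp = 108.1 + 10*log10(0.0191388) = 90.919 dB


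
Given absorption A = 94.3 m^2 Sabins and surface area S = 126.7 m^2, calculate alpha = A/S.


Absorption coefficient = absorbed power / incident power
alpha = A / S = 94.3 / 126.7 = 0.74428


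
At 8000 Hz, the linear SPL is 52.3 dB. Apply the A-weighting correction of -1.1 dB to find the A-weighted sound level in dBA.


A-weighting table: 8000 Hz -> -1.1 dB correction
SPL_A = SPL + correction = 52.3 + (-1.1) = 51.2 dBA


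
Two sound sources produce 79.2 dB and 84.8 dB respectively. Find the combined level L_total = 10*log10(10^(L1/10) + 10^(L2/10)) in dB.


10^(79.2/10) = 8.31764e+07
10^(84.8/10) = 3.01995e+08
Sum = 8.31764e+07 + 3.01995e+08 = 3.85171e+08
L_total = 10*log10(3.85171e+08) = 85.857 dB


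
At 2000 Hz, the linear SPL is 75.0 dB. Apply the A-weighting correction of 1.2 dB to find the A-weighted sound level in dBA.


A-weighting table: 2000 Hz -> 1.2 dB correction
SPL_A = SPL + correction = 75.0 + (1.2) = 76.2 dBA


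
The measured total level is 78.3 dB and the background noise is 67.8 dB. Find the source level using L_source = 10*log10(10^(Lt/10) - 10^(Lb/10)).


10^(78.3/10) = 6.76083e+07
10^(67.8/10) = 6.0256e+06
Difference = 6.76083e+07 - 6.0256e+06 = 6.15827e+07
L_source = 10*log10(6.15827e+07) = 77.895 dB


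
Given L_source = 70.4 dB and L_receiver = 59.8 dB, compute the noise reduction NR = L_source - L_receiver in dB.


NR = L_source - L_receiver (difference between source and receiving room levels)
NR = 70.4 - 59.8 = 10.6 dB


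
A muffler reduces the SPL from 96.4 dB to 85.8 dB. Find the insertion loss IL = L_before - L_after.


Insertion loss = SPL without muffler - SPL with muffler
IL = 96.4 - 85.8 = 10.6 dB


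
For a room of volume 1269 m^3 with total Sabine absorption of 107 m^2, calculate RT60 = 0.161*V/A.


RT60 = 0.161 * 1269 / 107 = 1.9094 s


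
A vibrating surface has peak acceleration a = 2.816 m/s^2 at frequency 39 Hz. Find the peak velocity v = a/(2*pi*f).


omega = 2*pi*f = 2*pi*39 = 245.044 rad/s
v = a / omega = 2.816 / 245.044 = 0.011492 m/s


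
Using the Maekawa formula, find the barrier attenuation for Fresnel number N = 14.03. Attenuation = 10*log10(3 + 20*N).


3 + 20*N = 3 + 20*14.03 = 283.6
Att = 10*log10(283.6) = 24.527 dB


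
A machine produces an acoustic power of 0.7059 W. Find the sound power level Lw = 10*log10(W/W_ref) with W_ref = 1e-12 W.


W / W_ref = 0.7059 / 1e-12 = 7.059e+11
Lw = 10 * log10(7.059e+11) = 118.49 dB


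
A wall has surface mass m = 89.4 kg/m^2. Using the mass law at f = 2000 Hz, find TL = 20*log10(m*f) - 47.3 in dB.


m * f = 89.4 * 2000 = 178800
20*log10(178800) = 105.047 dB
TL = 105.047 - 47.3 = 57.747 dB


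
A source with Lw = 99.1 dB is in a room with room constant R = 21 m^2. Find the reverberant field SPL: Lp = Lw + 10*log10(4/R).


4/R = 4/21 = 0.190476
Lp = 99.1 + 10*log10(0.190476) = 91.898 dB


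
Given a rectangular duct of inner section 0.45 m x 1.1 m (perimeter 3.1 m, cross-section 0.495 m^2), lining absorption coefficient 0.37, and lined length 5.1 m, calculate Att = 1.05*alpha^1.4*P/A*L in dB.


alpha^1.4 = 0.37^1.4 = 0.248589
Attenuation rate = 1.05 * alpha^1.4 * P / A
= 1.05 * 0.248589 * 3.1 / 0.495 = 1.63466 dB/m
Total Att = 1.63466 * 5.1 = 8.3368 dB


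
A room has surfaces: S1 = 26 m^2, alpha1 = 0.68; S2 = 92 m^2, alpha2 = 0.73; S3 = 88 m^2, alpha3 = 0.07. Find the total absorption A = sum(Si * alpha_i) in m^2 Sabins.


26 * 0.68 = 17.68
92 * 0.73 = 67.16
88 * 0.07 = 6.16
A_total = 17.68 + 67.16 + 6.16 = 91 m^2


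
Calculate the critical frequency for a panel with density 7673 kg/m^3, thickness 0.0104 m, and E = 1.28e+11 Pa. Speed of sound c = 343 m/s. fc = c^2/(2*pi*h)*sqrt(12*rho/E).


12*rho/E = 12*7673/1.28e+11 = 7.19344e-07
sqrt(12*rho/E) = sqrt(7.19344e-07) = 0.000848141
c^2/(2*pi*h) = 343^2/(2*pi*0.0104) = 1.80042e+06
fc = 1.80042e+06 * 0.000848141 = 1527 Hz


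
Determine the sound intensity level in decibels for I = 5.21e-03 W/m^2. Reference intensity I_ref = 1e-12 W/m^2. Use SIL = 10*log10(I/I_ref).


I / I_ref = 5.21e-03 / 1e-12 = 5.21e+09
SIL = 10 * log10(5.21e+09) = 97.168 dB


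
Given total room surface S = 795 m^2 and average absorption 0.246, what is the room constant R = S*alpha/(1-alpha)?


R = 795 * 0.246 / (1 - 0.246) = 259.38 m^2


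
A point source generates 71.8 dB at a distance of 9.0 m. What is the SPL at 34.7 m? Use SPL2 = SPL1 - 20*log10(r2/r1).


r2/r1 = 34.7/9.0 = 3.85556
Correction = 20*log10(3.85556) = 11.7217 dB
SPL2 = 71.8 - 11.7217 = 60.078 dB


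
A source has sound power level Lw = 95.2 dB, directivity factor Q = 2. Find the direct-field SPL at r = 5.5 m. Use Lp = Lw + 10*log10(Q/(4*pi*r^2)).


4*pi*r^2 = 4*pi*5.5^2 = 380.133 m^2
Q / (4*pi*r^2) = 2 / 380.133 = 0.00526132
Lp = 95.2 + 10*log10(0.00526132) = 72.411 dB


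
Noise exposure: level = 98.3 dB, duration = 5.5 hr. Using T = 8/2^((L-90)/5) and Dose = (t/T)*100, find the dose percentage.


T_allowed = 8 / 2^((98.3 - 90)/5) = 2.53151 hr
Dose = 5.5 / 2.53151 * 100 = 217.26 %


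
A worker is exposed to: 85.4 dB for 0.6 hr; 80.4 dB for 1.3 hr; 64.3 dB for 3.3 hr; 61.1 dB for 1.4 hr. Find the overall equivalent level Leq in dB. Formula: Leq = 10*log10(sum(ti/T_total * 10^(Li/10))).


T_total = 0.6 + 1.3 + 3.3 + 1.4 = 6.6 hr
(0.6/6.6) * 10^(85.4/10) = 3.15215e+07
(1.3/6.6) * 10^(80.4/10) = 2.15973e+07
(3.3/6.6) * 10^(64.3/10) = 1.34577e+06
(1.4/6.6) * 10^(61.1/10) = 273265
Sum = 3.15215e+07 + 2.15973e+07 + 1.34577e+06 + 273265 = 5.47378e+07
Leq = 10*log10(5.47378e+07) = 77.383 dB


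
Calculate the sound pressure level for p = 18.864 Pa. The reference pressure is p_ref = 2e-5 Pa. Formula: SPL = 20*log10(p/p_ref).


p / p_ref = 18.864 / 2e-5 = 943200
SPL = 20 * log10(943200) = 119.49 dB


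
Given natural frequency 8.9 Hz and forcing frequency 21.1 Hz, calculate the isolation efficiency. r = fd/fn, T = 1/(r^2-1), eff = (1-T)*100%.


r = 21.1 / 8.9 = 2.37079
r^2 - 1 = 2.37079^2 - 1 = 4.62065
T = 1/4.62065 = 0.21642
Efficiency = (1 - 0.21642)*100 = 78.358 %


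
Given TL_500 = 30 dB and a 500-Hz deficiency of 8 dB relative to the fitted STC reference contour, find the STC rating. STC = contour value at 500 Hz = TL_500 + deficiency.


By ASTM E413, STC = value of the fitted reference contour at 500 Hz.
Contour value at 500 Hz = TL_500 + deficiency = 30 + 8 = 38
STC = 38


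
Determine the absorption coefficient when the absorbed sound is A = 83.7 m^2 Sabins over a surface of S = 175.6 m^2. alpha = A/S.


Absorption coefficient = absorbed power / incident power
alpha = A / S = 83.7 / 175.6 = 0.47665


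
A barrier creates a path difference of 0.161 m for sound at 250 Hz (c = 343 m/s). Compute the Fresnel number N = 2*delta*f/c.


N = 2*delta*f/c = 2*delta/lambda, where lambda = c/f
lambda = 343 / 250 = 1.372 m
N = 2 * 0.161 / 1.372 = 0.23469


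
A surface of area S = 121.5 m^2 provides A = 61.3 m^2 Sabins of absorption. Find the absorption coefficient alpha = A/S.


Absorption coefficient = absorbed power / incident power
alpha = A / S = 61.3 / 121.5 = 0.50453


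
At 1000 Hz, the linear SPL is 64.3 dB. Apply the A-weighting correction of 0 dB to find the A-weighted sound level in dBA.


A-weighting table: 1000 Hz -> 0 dB correction
SPL_A = SPL + correction = 64.3 + (0) = 64.3 dBA


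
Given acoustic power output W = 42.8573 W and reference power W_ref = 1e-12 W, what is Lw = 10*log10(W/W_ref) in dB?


W / W_ref = 42.8573 / 1e-12 = 4.28573e+13
Lw = 10 * log10(4.28573e+13) = 136.32 dB


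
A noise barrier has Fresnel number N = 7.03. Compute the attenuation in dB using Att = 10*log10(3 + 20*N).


3 + 20*N = 3 + 20*7.03 = 143.6
Att = 10*log10(143.6) = 21.572 dB


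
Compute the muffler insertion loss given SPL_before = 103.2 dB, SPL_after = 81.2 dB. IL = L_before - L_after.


Insertion loss = SPL without muffler - SPL with muffler
IL = 103.2 - 81.2 = 22 dB


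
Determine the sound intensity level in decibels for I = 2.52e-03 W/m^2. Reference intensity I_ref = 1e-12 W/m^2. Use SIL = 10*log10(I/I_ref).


I / I_ref = 2.52e-03 / 1e-12 = 2.52e+09
SIL = 10 * log10(2.52e+09) = 94.014 dB


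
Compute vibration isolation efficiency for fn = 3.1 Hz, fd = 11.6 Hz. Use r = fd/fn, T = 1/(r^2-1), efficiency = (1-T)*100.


r = 11.6 / 3.1 = 3.74194
r^2 - 1 = 3.74194^2 - 1 = 13.0021
T = 1/13.0021 = 0.0769107
Efficiency = (1 - 0.0769107)*100 = 92.309 %


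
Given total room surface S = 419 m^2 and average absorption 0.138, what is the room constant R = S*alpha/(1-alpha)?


R = 419 * 0.138 / (1 - 0.138) = 67.079 m^2


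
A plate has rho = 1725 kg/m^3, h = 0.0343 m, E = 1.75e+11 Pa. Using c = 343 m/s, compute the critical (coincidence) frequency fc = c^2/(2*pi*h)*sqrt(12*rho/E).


12*rho/E = 12*1725/1.75e+11 = 1.18286e-07
sqrt(12*rho/E) = sqrt(1.18286e-07) = 0.000343927
c^2/(2*pi*h) = 343^2/(2*pi*0.0343) = 545901
fc = 545901 * 0.000343927 = 187.75 Hz
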